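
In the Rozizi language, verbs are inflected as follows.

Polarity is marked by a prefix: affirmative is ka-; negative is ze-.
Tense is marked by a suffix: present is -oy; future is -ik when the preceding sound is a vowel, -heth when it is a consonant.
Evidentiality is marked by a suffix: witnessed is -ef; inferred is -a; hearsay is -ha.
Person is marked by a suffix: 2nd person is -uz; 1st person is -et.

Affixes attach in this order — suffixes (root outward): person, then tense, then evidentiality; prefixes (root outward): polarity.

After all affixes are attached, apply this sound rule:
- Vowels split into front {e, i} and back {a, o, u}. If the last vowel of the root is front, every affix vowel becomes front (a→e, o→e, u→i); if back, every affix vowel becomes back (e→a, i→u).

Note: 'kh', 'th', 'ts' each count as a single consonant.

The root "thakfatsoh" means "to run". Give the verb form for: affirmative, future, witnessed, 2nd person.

Attach person 2nd person -uz → thakfatsohuz.
Attach tense future -heth (after consonant 'z') → thakfatsohuzheth.
Attach polarity affirmative ka- → kathakfatsohuzheth.
Attach evidentiality witnessed -ef → kathakfatsohuzhethef.
Apply vowel harmony: kathakfatsohuzhethef → kathakfatsohuzhathaf.

kathakfatsohuzhathaf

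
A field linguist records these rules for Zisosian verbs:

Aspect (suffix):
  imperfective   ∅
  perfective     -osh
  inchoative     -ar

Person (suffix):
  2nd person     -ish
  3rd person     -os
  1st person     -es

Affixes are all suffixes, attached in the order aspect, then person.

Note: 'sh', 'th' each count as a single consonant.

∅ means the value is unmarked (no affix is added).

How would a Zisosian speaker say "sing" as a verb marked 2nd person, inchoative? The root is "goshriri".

Attach aspect inchoative -ar → goshririar.
Attach person 2nd person -ish → goshririarish.

goshririarish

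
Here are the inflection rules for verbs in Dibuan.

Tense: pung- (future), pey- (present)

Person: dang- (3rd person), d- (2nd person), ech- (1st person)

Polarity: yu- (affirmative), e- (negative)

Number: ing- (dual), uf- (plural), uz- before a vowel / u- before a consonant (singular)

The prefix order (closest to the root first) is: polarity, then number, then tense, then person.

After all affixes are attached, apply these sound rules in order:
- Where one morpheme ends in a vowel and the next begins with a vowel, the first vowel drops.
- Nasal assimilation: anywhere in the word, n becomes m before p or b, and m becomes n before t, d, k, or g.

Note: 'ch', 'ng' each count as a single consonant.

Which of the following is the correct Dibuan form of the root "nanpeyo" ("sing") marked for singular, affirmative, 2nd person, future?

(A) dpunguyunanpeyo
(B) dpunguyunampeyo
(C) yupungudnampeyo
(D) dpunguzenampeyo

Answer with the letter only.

Attach polarity affirmative yu- → yunanpeyo.
Attach number singular u- (before consonant 'y') → uyunanpeyo.
Attach tense future pung- → punguyunanpeyo.
Attach person 2nd person d- → dpunguyunanpeyo.
Vowel deletion: no change.
Apply nasal assimilation: dpunguyunanpeyo → dpunguyunampeyo.
So the correct form is dpunguyunampeyo, option (B).
(A) dpunguyunanpeyo is wrong: it fails to apply the sound rule(s).
(D) dpunguzenampeyo is wrong: it uses negative instead of affirmative for polarity.
(C) yupungudnampeyo is wrong: it has the affixes in the wrong order.

B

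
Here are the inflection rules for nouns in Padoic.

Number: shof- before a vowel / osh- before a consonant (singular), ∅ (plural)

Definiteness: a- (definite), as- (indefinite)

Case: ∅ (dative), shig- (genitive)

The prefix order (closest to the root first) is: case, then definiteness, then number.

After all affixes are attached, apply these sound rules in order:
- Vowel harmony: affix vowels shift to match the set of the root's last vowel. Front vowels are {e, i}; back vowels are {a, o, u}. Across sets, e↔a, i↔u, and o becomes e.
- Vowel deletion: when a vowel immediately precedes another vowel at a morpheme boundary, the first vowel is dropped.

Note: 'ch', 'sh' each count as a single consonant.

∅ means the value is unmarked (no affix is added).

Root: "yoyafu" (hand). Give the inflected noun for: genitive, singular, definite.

Attach case genitive shig- → shigyoyafu.
Attach definiteness definite a- → ashigyoyafu.
Attach number singular shof- (before vowel 'a') → shofashigyoyafu.
Apply vowel harmony: shofashigyoyafu → shofashugyoyafu.
Vowel deletion: no change.

shofashugyoyafu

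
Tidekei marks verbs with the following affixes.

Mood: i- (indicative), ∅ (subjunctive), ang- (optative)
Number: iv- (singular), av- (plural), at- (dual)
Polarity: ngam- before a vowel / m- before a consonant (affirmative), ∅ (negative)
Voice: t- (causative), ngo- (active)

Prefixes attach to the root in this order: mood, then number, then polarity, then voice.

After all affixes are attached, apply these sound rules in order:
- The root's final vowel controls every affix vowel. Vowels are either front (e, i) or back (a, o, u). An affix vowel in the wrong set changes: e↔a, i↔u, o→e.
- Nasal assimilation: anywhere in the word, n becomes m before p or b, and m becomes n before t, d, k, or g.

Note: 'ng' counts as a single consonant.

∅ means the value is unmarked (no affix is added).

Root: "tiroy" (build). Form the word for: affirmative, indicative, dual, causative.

Attach mood indicative i- → itiroy.
Attach number dual at- → atitiroy.
Attach polarity affirmative ngam- (before vowel 'a') → ngamatitiroy.
Attach voice causative t- → tngamatitiroy.
Apply vowel harmony: tngamatitiroy → tngamatutiroy.
Nasal assimilation: no change.

tngamatutiroy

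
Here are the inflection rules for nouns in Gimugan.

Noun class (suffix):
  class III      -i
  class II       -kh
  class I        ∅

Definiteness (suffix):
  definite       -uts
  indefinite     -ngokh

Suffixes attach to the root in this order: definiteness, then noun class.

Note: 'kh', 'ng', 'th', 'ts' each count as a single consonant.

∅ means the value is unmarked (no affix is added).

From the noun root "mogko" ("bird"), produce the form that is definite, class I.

Attach definiteness definite -uts → mogkouts.
noun class = class I: zero marking, form stays mogkouts.

mogkouts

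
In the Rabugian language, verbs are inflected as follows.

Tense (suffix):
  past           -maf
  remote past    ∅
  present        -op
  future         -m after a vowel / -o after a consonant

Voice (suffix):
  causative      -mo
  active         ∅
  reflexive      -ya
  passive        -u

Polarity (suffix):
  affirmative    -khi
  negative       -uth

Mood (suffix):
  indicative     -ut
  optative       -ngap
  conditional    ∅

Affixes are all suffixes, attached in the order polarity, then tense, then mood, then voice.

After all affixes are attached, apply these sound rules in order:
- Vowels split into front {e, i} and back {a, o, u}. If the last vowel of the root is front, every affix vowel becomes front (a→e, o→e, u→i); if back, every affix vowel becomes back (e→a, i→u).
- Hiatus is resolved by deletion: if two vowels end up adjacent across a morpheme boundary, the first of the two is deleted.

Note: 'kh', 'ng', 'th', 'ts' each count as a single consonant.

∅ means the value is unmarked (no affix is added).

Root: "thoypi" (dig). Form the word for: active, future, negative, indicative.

thoypithit

Attach polarity negative -uth → thoypiuth.
Attach tense future -o (after consonant 'th') → thoypiutho.
Attach mood indicative -ut → thoypiuthout.
voice = active: zero marking, form stays thoypiuthout.
Apply vowel harmony: thoypiuthout → thoypiitheit.
Apply vowel deletion: thoypiitheit → thoypithit.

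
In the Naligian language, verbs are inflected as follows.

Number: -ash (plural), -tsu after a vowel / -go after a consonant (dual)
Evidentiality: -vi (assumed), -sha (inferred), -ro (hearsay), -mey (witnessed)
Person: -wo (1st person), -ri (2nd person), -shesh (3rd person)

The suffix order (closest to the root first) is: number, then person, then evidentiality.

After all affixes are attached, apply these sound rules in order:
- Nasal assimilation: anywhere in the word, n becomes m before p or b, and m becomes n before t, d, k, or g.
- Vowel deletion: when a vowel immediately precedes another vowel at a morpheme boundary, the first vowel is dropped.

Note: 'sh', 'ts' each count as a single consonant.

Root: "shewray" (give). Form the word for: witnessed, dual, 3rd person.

Attach number dual -go (after consonant 'y') → shewraygo.
Attach person 3rd person -shesh → shewraygoshesh.
Attach evidentiality witnessed -mey → shewraygosheshmey.
Nasal assimilation: no change.
Vowel deletion: no change.

shewraygosheshmey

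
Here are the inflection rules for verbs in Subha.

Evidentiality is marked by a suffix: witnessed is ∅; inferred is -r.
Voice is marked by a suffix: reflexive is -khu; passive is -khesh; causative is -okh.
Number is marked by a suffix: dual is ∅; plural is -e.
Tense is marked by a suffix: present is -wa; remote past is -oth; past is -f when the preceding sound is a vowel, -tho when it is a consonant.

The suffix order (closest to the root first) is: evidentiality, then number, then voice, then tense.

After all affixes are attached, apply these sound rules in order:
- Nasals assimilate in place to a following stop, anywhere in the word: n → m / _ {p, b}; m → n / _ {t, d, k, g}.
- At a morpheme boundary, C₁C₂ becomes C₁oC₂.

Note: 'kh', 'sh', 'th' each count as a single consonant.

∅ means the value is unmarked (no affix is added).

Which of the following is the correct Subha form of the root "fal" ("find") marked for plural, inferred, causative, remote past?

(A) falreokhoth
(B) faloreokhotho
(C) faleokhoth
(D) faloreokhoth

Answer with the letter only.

Attach evidentiality inferred -r → falr.
Attach number plural -e → falre.
Attach voice causative -okh → falreokh.
Attach tense remote past -oth → falreokhoth.
Nasal assimilation: no change.
Apply epenthesis: falreokhoth → faloreokhoth.
So the correct form is faloreokhoth, option (D).
(C) faleokhoth is wrong: it uses witnessed instead of inferred for evidentiality.
(B) faloreokhotho is wrong: it uses past instead of remote past for tense.
(A) falreokhoth is wrong: it fails to apply the sound rule(s).

D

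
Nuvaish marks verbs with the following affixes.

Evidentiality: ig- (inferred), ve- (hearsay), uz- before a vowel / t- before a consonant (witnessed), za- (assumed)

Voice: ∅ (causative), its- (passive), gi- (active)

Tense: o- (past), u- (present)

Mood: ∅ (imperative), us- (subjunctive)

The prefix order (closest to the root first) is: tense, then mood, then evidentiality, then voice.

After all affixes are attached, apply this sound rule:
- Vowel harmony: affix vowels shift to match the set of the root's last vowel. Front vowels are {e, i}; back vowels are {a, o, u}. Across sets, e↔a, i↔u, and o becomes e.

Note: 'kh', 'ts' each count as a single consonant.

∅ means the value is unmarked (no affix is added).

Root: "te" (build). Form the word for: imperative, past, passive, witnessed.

Attach tense past o- → ote.
mood = imperative: zero marking, form stays ote.
Attach evidentiality witnessed uz- (before vowel 'o') → uzote.
Attach voice passive its- → itsuzote.
Apply vowel harmony: itsuzote → itsizete.

itsizete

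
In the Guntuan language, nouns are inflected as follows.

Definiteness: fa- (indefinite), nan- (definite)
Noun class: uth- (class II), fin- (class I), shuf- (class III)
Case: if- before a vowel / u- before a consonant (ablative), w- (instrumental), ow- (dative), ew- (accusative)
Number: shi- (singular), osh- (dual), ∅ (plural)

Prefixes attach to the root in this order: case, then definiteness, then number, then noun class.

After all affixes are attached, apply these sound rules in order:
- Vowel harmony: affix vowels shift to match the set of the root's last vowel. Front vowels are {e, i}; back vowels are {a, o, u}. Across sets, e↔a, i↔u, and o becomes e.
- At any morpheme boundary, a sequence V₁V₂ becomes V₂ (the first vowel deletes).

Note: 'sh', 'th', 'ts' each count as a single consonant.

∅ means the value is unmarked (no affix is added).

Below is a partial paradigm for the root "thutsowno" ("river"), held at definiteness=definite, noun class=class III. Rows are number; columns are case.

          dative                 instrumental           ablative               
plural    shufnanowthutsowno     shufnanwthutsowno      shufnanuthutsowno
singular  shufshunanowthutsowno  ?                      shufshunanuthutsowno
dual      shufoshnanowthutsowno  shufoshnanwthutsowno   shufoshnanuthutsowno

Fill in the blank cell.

Attach case instrumental w- → wthutsowno.
Attach definiteness definite nan- → nanwthutsowno.
Attach number singular shi- → shinanwthutsowno.
Attach noun class class III shuf- → shufshinanwthutsowno.
Apply vowel harmony: shufshinanwthutsowno → shufshunanwthutsowno.
Vowel deletion: no change.

shufshunanwthutsowno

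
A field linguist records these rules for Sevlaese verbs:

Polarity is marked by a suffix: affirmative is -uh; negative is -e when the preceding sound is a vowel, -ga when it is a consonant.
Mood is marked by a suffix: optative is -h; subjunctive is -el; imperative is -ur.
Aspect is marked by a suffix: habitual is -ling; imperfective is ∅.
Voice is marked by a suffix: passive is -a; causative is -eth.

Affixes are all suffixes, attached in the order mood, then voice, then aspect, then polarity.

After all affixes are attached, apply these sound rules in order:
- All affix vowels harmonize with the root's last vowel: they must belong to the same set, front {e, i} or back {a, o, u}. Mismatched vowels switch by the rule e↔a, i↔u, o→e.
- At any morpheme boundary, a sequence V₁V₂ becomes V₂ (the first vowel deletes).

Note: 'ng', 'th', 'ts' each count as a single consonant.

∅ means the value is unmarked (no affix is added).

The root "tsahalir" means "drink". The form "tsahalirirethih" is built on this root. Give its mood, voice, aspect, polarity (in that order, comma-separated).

imperative, causative, imperfective, affirmative

Segment: tsahalir-ur-eth-uh.
mood: -ur → imperative.
voice: -eth → causative.
aspect: ∅ → imperfective.
polarity: -uh → affirmative.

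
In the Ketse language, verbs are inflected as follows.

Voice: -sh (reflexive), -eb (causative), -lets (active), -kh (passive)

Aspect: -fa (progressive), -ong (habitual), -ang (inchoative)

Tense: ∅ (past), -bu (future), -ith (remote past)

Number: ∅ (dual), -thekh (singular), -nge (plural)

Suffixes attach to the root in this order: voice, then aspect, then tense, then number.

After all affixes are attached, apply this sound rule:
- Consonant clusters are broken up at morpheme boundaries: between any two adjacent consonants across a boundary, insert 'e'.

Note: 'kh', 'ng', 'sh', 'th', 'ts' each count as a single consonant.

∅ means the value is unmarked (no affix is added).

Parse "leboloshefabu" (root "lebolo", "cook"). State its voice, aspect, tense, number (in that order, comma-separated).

reflexive, progressive, future, dual

Segment: lebolo-sh-fa-bu.
voice: -sh → reflexive.
aspect: -fa → progressive.
tense: -bu → future.
number: ∅ → dual.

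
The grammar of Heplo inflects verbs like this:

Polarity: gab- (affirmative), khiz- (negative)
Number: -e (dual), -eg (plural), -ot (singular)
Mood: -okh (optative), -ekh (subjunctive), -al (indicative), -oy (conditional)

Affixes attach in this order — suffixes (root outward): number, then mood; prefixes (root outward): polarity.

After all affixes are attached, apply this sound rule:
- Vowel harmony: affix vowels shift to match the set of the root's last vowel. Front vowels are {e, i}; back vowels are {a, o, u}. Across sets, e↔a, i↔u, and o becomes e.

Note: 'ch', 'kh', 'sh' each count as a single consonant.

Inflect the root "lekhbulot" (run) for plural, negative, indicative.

Attach number plural -eg → lekhbuloteg.
Attach mood indicative -al → lekhbulotegal.
Attach polarity negative khiz- → khizlekhbulotegal.
Apply vowel harmony: khizlekhbulotegal → khuzlekhbulotagal.

khuzlekhbulotagal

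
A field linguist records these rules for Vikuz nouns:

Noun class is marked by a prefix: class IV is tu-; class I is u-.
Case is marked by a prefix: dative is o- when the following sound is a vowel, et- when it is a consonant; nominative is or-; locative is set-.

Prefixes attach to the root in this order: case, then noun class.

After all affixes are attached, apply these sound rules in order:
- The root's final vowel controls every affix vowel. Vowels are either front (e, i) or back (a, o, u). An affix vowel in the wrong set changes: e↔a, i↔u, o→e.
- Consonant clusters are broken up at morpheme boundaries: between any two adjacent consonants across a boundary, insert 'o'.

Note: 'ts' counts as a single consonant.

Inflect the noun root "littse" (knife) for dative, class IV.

Attach case dative et- (before consonant 'l') → etlittse.
Attach noun class class IV tu- → tuetlittse.
Apply vowel harmony: tuetlittse → tietlittse.
Apply epenthesis: tietlittse → tietolittse.

tietolittse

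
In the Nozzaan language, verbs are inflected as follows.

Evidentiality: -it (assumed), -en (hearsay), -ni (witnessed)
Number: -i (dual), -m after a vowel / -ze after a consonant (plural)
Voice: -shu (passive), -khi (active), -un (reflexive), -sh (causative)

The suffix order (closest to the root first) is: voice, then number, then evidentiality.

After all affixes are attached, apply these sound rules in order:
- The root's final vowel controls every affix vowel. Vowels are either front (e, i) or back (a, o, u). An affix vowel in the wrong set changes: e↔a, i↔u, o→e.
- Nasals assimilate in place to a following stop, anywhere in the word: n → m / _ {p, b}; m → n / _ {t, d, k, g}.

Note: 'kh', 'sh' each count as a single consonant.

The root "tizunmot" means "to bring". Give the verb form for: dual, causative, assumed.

tizunmotshuut

Attach voice causative -sh → tizunmotsh.
Attach number dual -i → tizunmotshi.
Attach evidentiality assumed -it → tizunmotshiit.
Apply vowel harmony: tizunmotshiit → tizunmotshuut.
Nasal assimilation: no change.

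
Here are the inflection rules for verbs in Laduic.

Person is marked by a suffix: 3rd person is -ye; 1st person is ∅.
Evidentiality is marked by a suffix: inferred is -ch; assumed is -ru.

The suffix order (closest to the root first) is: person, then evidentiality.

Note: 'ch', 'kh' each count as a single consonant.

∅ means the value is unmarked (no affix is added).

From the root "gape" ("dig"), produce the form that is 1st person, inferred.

gapech

person = 1st person: zero marking, form stays gape.
Attach evidentiality inferred -ch → gapech.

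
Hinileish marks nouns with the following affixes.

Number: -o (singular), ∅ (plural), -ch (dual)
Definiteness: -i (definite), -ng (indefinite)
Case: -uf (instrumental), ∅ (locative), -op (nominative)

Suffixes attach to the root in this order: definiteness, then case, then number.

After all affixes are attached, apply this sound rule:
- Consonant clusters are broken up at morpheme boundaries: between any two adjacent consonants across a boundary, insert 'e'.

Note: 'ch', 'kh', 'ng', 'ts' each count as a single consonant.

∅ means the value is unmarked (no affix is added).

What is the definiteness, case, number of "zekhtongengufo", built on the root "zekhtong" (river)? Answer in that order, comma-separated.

indefinite, instrumental, singular

Segment: zekhtong-ng-uf-o.
definiteness: -ng → indefinite.
case: -uf → instrumental.
number: -o → singular.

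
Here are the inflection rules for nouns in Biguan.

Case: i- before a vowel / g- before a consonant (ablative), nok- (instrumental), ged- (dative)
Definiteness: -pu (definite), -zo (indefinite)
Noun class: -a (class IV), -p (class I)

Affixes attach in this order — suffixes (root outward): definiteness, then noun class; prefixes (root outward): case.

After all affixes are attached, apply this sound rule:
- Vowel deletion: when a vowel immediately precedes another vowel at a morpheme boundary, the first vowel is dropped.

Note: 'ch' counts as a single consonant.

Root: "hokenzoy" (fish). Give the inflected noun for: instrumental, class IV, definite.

Attach definiteness definite -pu → hokenzoypu.
Attach noun class class IV -a → hokenzoypua.
Attach case instrumental nok- → nokhokenzoypua.
Apply vowel deletion: nokhokenzoypua → nokhokenzoypa.

nokhokenzoypa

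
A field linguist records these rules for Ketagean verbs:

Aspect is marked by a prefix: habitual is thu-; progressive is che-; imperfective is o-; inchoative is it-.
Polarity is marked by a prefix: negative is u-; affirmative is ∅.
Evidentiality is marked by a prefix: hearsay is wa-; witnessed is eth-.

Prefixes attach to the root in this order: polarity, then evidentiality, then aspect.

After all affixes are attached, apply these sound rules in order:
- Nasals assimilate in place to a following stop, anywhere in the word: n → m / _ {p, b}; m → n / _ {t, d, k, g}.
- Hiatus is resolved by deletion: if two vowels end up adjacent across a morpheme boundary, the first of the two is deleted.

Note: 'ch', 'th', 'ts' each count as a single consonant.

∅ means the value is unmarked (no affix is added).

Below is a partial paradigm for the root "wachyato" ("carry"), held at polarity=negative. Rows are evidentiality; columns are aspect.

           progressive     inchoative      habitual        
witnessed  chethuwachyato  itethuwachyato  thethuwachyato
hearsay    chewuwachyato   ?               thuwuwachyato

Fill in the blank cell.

Attach polarity negative u- → uwachyato.
Attach evidentiality hearsay wa- → wauwachyato.
Attach aspect inchoative it- → itwauwachyato.
Nasal assimilation: no change.
Apply vowel deletion: itwauwachyato → itwuwachyato.

itwuwachyato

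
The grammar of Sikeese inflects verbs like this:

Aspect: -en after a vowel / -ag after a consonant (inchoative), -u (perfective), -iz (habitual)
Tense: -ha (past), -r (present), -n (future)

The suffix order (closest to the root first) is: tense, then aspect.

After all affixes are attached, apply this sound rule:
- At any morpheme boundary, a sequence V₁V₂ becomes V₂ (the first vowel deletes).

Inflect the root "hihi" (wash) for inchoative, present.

Attach tense present -r → hihir.
Attach aspect inchoative -ag (after consonant 'r') → hihirag.
Vowel deletion: no change.

hihirag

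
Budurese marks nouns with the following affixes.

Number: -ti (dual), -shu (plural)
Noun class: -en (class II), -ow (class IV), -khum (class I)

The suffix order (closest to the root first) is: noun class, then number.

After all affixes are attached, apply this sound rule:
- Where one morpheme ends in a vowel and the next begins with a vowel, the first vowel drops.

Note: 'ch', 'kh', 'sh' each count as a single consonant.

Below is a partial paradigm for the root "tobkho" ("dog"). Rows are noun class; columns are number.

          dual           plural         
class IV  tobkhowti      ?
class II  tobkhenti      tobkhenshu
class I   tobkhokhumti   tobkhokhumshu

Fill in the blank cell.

Attach noun class class IV -ow → tobkhoow.
Attach number plural -shu → tobkhoowshu.
Apply vowel deletion: tobkhoowshu → tobkhowshu.

tobkhowshu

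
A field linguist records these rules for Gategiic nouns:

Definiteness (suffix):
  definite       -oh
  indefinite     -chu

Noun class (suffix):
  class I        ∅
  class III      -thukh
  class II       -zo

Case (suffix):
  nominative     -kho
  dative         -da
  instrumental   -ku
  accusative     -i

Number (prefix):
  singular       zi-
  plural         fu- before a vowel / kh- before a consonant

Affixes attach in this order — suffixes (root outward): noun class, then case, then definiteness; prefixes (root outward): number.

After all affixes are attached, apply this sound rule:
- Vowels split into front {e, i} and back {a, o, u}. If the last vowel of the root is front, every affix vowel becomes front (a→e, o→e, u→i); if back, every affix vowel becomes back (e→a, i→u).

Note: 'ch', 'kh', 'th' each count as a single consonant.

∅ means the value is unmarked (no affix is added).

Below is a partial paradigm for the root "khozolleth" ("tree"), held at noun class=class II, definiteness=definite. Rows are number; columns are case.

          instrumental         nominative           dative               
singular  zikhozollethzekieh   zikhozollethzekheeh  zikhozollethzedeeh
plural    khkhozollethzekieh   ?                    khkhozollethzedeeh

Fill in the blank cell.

khkhozollethzekheeh

Attach noun class class II -zo → khozollethzo.
Attach number plural kh- (before consonant 'kh') → khkhozollethzo.
Attach case nominative -kho → khkhozollethzokho.
Attach definiteness definite -oh → khkhozollethzokhooh.
Apply vowel harmony: khkhozollethzokhooh → khkhozollethzekheeh.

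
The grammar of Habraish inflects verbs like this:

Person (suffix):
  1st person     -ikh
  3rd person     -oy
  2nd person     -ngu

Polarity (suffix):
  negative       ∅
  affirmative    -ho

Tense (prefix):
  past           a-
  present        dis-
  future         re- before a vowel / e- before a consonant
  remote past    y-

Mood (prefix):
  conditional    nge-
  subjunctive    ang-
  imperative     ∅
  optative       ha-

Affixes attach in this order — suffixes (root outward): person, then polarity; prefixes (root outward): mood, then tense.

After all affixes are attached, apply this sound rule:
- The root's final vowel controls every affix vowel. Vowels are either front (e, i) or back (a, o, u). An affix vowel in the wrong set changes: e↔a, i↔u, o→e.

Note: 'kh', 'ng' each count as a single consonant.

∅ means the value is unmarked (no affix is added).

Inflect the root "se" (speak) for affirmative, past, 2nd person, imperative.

esengihe

Attach person 2nd person -ngu → sengu.
mood = imperative: zero marking, form stays sengu.
Attach polarity affirmative -ho → senguho.
Attach tense past a- → asenguho.
Apply vowel harmony: asenguho → esengihe.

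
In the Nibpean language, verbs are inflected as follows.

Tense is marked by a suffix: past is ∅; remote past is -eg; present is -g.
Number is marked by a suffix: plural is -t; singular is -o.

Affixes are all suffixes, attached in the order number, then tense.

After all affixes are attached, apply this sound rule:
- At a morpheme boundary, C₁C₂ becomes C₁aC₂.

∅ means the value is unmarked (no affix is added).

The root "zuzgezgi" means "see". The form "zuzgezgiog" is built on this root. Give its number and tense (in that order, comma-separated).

singular, present

Segment: zuzgezgi-o-g.
number: -o → singular.
tense: -g → present.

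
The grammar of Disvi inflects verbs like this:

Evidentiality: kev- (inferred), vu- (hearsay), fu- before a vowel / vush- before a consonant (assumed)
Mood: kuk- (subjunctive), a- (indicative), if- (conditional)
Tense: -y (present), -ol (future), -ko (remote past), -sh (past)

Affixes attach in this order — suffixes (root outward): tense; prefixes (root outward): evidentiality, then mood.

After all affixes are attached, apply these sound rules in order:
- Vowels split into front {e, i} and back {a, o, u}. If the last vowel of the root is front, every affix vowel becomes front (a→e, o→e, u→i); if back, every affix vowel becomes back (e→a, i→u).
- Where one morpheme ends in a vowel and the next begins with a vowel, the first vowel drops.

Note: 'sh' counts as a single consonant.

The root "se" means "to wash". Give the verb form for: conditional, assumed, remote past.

ifvishseke

Attach evidentiality assumed vush- (before consonant 's') → vushse.
Attach mood conditional if- → ifvushse.
Attach tense remote past -ko → ifvushseko.
Apply vowel harmony: ifvushseko → ifvishseke.
Vowel deletion: no change.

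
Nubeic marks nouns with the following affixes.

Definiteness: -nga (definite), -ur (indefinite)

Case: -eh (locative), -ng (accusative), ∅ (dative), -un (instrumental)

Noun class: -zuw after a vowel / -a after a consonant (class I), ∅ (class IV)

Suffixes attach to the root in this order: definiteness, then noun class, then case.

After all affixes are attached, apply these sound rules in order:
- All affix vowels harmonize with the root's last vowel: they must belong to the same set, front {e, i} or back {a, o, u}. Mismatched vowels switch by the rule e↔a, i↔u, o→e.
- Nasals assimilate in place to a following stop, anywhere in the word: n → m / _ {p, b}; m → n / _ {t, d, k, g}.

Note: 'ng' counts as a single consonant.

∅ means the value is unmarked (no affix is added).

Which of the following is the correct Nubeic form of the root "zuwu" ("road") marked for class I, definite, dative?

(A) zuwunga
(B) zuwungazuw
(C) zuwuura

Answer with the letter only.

B

Attach definiteness definite -nga → zuwunga.
Attach noun class class I -zuw (after vowel 'a') → zuwungazuw.
case = dative: zero marking, form stays zuwungazuw.
Vowel harmony: no change.
Nasal assimilation: no change.
So the correct form is zuwungazuw, option (B).
(A) zuwunga is wrong: it uses class IV instead of class I for noun class.
(C) zuwuura is wrong: it uses indefinite instead of definite for definiteness.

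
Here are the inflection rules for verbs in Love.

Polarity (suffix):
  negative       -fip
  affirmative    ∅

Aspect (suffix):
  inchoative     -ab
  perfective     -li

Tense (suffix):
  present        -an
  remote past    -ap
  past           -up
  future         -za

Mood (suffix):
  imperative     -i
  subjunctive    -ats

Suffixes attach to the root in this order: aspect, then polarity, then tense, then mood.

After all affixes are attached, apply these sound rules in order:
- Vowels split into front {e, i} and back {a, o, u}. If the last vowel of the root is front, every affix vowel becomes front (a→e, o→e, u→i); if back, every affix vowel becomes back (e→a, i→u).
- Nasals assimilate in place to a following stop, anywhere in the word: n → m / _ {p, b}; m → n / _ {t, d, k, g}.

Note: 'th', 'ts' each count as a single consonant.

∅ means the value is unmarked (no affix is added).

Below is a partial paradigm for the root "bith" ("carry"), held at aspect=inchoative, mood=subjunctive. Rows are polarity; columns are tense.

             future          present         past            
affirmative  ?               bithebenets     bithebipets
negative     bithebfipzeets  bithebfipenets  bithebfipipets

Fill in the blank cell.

Attach aspect inchoative -ab → bithab.
polarity = affirmative: zero marking, form stays bithab.
Attach tense future -za → bithabza.
Attach mood subjunctive -ats → bithabzaats.
Apply vowel harmony: bithabzaats → bithebzeets.
Nasal assimilation: no change.

bithebzeets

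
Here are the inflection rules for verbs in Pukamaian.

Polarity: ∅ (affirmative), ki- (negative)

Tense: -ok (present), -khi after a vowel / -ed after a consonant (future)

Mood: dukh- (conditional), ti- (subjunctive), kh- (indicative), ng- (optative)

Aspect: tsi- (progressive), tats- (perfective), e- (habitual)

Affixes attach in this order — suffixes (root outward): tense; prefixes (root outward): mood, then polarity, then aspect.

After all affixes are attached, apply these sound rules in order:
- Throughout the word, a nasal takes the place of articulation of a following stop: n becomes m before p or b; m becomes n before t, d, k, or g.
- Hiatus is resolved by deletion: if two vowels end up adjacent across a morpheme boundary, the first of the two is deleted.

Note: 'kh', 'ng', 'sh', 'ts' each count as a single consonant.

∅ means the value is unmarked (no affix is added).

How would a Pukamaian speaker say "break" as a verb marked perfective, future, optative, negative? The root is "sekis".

Attach tense future -ed (after consonant 's') → sekised.
Attach mood optative ng- → ngsekised.
Attach polarity negative ki- → kingsekised.
Attach aspect perfective tats- → tatskingsekised.
Nasal assimilation: no change.
Vowel deletion: no change.

tatskingsekised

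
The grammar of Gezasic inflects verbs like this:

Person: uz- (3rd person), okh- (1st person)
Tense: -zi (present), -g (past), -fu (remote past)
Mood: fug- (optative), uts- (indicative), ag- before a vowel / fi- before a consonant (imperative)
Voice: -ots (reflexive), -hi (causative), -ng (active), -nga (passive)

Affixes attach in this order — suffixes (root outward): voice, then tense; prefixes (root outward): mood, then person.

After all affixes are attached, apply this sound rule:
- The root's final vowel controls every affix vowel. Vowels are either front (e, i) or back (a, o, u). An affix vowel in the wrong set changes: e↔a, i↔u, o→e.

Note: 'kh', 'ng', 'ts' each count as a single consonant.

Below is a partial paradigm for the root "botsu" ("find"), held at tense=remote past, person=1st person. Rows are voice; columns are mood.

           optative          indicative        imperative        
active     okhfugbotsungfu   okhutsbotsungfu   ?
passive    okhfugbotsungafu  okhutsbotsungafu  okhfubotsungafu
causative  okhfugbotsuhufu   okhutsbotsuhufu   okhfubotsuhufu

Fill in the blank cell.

Attach voice active -ng → botsung.
Attach mood imperative fi- (before consonant 'b') → fibotsung.
Attach tense remote past -fu → fibotsungfu.
Attach person 1st person okh- → okhfibotsungfu.
Apply vowel harmony: okhfibotsungfu → okhfubotsungfu.

okhfubotsungfu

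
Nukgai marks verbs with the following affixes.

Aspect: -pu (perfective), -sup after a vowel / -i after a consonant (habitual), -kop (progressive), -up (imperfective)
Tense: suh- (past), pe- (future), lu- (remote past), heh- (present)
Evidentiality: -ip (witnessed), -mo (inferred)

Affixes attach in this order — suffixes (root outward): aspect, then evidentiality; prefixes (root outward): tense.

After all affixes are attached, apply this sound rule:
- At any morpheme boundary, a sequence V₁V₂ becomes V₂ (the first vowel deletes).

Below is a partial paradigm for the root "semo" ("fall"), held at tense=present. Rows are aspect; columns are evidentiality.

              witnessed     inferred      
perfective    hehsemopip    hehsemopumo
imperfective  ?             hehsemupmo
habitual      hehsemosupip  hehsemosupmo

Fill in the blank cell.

hehsemupip

Attach aspect imperfective -up → semoup.
Attach evidentiality witnessed -ip → semoupip.
Attach tense present heh- → hehsemoupip.
Apply vowel deletion: hehsemoupip → hehsemupip.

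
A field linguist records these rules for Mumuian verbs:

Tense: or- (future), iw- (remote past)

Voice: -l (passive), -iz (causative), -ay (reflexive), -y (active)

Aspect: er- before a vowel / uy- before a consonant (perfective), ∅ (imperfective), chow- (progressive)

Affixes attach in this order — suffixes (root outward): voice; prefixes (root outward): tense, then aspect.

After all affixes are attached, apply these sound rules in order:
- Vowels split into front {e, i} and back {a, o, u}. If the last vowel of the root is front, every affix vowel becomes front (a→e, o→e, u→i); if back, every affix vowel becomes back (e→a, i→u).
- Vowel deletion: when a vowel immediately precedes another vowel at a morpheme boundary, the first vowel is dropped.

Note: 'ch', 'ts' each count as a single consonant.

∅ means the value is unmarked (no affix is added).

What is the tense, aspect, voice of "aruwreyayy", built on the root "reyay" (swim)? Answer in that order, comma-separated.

remote past, perfective, active

Segment: er-iw-reyay-y.
tense: iw- → remote past.
aspect: er/uy- → perfective.
voice: -y → active.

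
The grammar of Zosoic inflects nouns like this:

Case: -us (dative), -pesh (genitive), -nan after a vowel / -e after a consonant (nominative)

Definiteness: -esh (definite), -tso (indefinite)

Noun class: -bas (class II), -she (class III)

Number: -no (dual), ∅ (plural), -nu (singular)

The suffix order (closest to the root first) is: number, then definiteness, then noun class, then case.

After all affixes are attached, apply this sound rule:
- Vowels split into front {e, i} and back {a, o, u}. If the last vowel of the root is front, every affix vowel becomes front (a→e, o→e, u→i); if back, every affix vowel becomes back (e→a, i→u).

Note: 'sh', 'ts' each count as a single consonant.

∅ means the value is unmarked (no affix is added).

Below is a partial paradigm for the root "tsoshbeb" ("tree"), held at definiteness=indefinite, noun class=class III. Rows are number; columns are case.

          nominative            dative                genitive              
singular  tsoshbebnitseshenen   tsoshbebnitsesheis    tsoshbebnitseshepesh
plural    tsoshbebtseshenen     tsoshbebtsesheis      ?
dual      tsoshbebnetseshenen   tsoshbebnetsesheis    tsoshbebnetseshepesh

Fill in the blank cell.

tsoshbebtseshepesh

number = plural: zero marking, form stays tsoshbeb.
Attach definiteness indefinite -tso → tsoshbebtso.
Attach noun class class III -she → tsoshbebtsoshe.
Attach case genitive -pesh → tsoshbebtsoshepesh.
Apply vowel harmony: tsoshbebtsoshepesh → tsoshbebtseshepesh.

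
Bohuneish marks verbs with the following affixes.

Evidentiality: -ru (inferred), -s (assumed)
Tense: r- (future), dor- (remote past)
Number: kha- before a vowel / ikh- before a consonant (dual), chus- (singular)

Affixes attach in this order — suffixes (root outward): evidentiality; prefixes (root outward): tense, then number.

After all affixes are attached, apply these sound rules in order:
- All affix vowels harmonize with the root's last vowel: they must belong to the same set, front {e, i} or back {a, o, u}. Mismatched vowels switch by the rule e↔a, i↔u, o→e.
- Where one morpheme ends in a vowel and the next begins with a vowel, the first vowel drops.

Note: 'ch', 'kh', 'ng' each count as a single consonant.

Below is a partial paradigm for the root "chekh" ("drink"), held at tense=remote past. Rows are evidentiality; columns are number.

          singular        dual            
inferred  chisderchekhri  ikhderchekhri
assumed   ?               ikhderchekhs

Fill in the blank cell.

Attach tense remote past dor- → dorchekh.
Attach evidentiality assumed -s → dorchekhs.
Attach number singular chus- → chusdorchekhs.
Apply vowel harmony: chusdorchekhs → chisderchekhs.
Vowel deletion: no change.

chisderchekhs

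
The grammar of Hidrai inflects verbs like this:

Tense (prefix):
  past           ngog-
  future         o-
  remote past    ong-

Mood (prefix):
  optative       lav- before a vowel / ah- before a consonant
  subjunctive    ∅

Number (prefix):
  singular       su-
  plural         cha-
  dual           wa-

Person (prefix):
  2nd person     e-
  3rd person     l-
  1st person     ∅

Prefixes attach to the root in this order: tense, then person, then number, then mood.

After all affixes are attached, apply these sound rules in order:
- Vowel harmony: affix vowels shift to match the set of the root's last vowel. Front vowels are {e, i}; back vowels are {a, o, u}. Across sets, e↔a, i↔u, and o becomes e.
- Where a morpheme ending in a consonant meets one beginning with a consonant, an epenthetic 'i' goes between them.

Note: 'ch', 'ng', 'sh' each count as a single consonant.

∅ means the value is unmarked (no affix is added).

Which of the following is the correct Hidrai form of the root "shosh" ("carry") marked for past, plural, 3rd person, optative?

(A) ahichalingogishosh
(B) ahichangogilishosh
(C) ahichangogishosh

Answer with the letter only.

A

Attach tense past ngog- → ngogshosh.
Attach person 3rd person l- → lngogshosh.
Attach number plural cha- → chalngogshosh.
Attach mood optative ah- (before consonant 'ch') → ahchalngogshosh.
Vowel harmony: no change.
Apply epenthesis: ahchalngogshosh → ahichalingogishosh.
So the correct form is ahichalingogishosh, option (A).
(B) ahichangogilishosh is wrong: it has the affixes in the wrong order.
(C) ahichangogishosh is wrong: it uses 1st person instead of 3rd person for person.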